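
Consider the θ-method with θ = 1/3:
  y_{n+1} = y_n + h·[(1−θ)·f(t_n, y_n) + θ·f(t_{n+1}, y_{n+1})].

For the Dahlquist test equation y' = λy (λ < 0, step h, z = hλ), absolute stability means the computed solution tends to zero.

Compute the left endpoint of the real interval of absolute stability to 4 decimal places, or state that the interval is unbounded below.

z* = -6.0000.

Test eqn y'=λy, z=hλ:
  y_{n+1} = y_n + z·[2/3·y_n + 1/3·y_{n+1}] ⇒ (1 − 1/3z)y_{n+1} = (1 + 2/3z)y_n
  R(z) = (1 + 2/3z)/(1 − 1/3z).

Solve |R(x)|<1 on ℝ⁻.
x=-1.36: |R|=0.0642
R=−1: 1+2/3x = −1+1/3x ⇒ -1/3x=2 ⇒ x=2/(-1/3)=-6.0000
Confirm numerically:
  x=-5.233: |R|=0.90684 <1
  x=-4.887: |R|=0.85888 <1
  x=-4.409: |R|=0.78526 <1
  x=-3.512: |R|=0.61794 <1
  x=-6.595: |R|=1.06201 >1
  x=-6.171: |R|=1.01865 >1
  x=-6.153: |R|=1.01672 >1
Interval (-6.0000, 0).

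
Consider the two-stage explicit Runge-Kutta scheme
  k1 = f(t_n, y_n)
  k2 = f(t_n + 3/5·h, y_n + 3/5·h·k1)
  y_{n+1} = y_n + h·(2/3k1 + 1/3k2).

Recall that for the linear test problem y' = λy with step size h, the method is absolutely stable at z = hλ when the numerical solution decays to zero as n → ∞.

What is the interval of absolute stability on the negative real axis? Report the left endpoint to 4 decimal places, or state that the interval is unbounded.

z∈(-5.0000,0).

Set f=λy, z=hλ:
  k1=λy_n ⇒ h·k1=z·y_n;  k2=λ(1+3/5z)y_n ⇒ h·k2=z(1+3/5z)y_n
  y_{n+1}/y_n = 1 + 2/3z + 1/3z(1+3/5z) = 1 + z + 1/5z²
  so R(z) = 1 + z + 1/5z².

Need |R(x)|<1, x<0.
x=-1.44: |R|=0.0253
R=1: x+1/5x²=0 ⇒ x=−5=-5.0000; min R=1−1/(4·1/5)=-0.2500>−1
Confirm numerically:
  x=-4.920: |R|=0.92128 <1
  x=-4.056: |R|=0.23423 <1
  x=-2.882: |R|=0.22082 <1
  x=-2.317: |R|=0.24330 <1
  x=-5.449: |R|=1.48932 >1
  x=-5.272: |R|=1.28680 >1
So |R|<1 on (-5.0000, 0).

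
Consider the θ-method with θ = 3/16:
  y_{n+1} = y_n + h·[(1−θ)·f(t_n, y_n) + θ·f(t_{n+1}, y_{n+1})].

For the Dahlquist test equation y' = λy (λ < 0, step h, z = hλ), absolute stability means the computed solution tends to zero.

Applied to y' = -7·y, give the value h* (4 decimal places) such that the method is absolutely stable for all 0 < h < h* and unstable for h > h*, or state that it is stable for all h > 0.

With y'=λy (z=hλ):
  y_{n+1} = y_n + z·[13/16·y_n + 3/16·y_{n+1}] ⇒ (1 − 3/16z)y_{n+1} = (1 + 13/16z)y_n
  ⇒ R(z) = (1 + 13/16z)/(1 − 3/16z).

Boundary: |R(x)|=1, x<0.
x=-1.22: |R|=0.0071
R=−1: 1+13/16x = −1+3/16x ⇒ -5/8x=2 ⇒ x=2/(-5/8)=-3.2000
Confirm numerically:
  x=-2.492: |R|=0.69842 <1
  x=-2.242: |R|=0.57846 <1
  x=-1.521: |R|=0.18348 <1
  x=-1.394: |R|=0.10514 <1
  x=-3.510: |R|=1.11685 >1
  x=-3.336: |R|=1.05229 >1
Interval (-3.2000, 0).

(-3.2000,0); λ=-7 ⇒ h* = (16/5)/7 = 0.4571.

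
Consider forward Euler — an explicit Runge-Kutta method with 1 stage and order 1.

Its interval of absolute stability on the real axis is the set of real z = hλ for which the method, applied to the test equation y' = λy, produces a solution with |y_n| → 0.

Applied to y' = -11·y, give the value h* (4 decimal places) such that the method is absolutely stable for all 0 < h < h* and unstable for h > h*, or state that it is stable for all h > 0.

With y'=λy (z=hλ):
  order 1, 1-stage ⇒ R(z)=1+z
  (e.g. R(-0.51)=0.49000, |R|=0.49000)

Solve |R(x)|<1 on ℝ⁻.
x=-0.51: |R|=0.4900
|R(-2.26)|=1.2600 |R(-1.72)|=0.7200 |R(-0.76)|=0.2400
Bisect:
  x_lo=-2.4191 |R|=1.4191  x_hi=-0.1560 |R|=0.8440
  mid=-1.28756 |R|=0.28756 →hi
  mid=-1.85335 |R|=0.85335 →hi
  mid=-2.13625 |R|=1.13625 →lo
  mid=-1.99480 |R|=0.99480 →hi
  mid=-2.06552 |R|=1.06552 →lo
  mid=-2.03016 |R|=1.03016 →lo
  mid=-2.01248 |R|=1.01248 →lo
  mid=-2.00364 |R|=1.00364 →lo
  mid=-1.99922 |R|=0.99922 →hi
  ...
  [-2.00005,-1.99991] ⇒ x*=-2.0000
So |R|<1 on (-2.0000, 0).

(-2.0000,0); λ=-11 ⇒ h* = 0.1818.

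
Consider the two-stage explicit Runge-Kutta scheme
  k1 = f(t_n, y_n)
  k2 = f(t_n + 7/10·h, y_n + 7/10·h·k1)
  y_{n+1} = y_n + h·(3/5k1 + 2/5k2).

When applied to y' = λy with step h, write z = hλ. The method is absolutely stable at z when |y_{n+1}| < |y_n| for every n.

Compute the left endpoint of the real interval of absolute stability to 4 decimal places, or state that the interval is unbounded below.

left endpoint -3.5714.

With y'=λy (z=hλ):
  k1=λy_n ⇒ h·k1=z·y_n;  k2=λ(1+7/10z)y_n ⇒ h·k2=z(1+7/10z)y_n
  y_{n+1}/y_n = 1 + 3/5z + 2/5z(1+7/10z) = 1 + z + 7/25z²
  Hence R(z) = 1 + z + 7/25z².

Solve |R(x)|<1 on ℝ⁻.
x=-1.17: |R|=0.2133
R=1: x+7/25x²=0 ⇒ x=−25/7=-3.5714; min R=1−1/(4·7/25)=0.1071>−1
Confirm numerically:
  x=-3.267: |R|=0.72152 <1
  x=-2.195: |R|=0.15405 <1
  x=-1.983: |R|=0.11804 <1
  x=-4.141: |R|=1.66041 >1
  x=-3.796: |R|=1.23869 >1
  x=-3.630: |R|=1.05953 >1
Stable set (-3.5714, 0).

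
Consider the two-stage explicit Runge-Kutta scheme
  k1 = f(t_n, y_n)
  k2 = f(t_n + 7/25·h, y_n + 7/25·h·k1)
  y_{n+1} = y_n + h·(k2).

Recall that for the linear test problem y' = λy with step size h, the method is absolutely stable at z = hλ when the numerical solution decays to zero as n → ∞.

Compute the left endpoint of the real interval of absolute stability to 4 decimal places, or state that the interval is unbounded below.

z* = -3.5714.

On y'=λy, z=hλ:
  k1=λy_n ⇒ h·k1=z·y_n;  k2=λ(1+7/25z)y_n ⇒ h·k2=z(1+7/25z)y_n
  y_{n+1}/y_n = 1 + z(1+7/25z) = 1 + z + 7/25z²
  ⇒ R(z) = 1 + z + 7/25z².

Find x<0 with |R(x)|<1.
x=-1.67: |R|=0.1109
R=1: x+7/25x²=0 ⇒ x=−25/7=-3.5714; min R=1−1/(4·7/25)=0.1071>−1
Confirm numerically:
  x=-3.409: |R|=0.84496 <1
  x=-2.877: |R|=0.44060 <1
  x=-2.613: |R|=0.29878 <1
  x=-1.944: |R|=0.11416 <1
  x=-4.080: |R|=1.58099 >1
  x=-3.935: |R|=1.40058 >1
Stable set (-3.5714, 0).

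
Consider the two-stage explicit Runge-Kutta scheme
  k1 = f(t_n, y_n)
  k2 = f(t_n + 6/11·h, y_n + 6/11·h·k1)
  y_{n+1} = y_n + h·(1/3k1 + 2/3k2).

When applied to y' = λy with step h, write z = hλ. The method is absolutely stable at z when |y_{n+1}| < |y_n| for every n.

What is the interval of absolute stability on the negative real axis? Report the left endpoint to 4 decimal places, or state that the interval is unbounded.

z∈(-2.7500,0).

Test eqn y'=λy, z=hλ:
  k1=λy_n ⇒ h·k1=z·y_n;  k2=λ(1+6/11z)y_n ⇒ h·k2=z(1+6/11z)y_n
  y_{n+1}/y_n = 1 + 1/3z + 2/3z(1+6/11z) = 1 + z + 4/11z²
  so R(z) = 1 + z + 4/11z².

Boundary: |R(x)|=1, x<0.
x=-1.7: |R|=0.3509
R=1: x+4/11x²=0 ⇒ x=−11/4=-2.7500; min R=1−1/(4·4/11)=0.3125>−1
Confirm numerically:
  x=-1.579: |R|=0.32763 <1
  x=-1.372: |R|=0.31250 <1
  x=-1.302: |R|=0.31444 <1
  x=-1.249: |R|=0.31827 <1
  x=-3.249: |R|=1.58955 >1
  x=-3.144: |R|=1.45045 >1
  x=-2.964: |R|=1.23065 >1
Interval (-2.7500, 0).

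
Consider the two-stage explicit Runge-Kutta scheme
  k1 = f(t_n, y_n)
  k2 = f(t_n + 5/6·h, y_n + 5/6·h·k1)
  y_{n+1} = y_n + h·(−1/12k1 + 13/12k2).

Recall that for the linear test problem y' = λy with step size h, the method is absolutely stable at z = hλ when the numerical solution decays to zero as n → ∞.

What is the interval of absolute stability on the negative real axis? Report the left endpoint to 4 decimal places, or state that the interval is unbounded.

z∈(-1.1077,0).

Set f=λy, z=hλ:
  k1=λy_n ⇒ h·k1=z·y_n;  k2=λ(1+5/6z)y_n ⇒ h·k2=z(1+5/6z)y_n
  y_{n+1}/y_n = 1 − 1/12z + 13/12z(1+5/6z) = 1 + z + 65/72z²
  ⇒ R(z) = 1 + z + 65/72z².

Boundary: |R(x)|=1, x<0.
x=-1.35: |R|=1.2953
R=1: x+65/72x²=0 ⇒ x=−72/65=-1.1077; min R=1−1/(4·65/72)=0.7231>−1
Confirm numerically:
  x=-0.888: |R|=0.82388 <1
  x=-0.810: |R|=0.78231 <1
  x=-0.616: |R|=0.72656 <1
  x=-1.628: |R|=1.76471 >1
  x=-1.362: |R|=1.31269 >1
So |R|<1 on (-1.1077, 0).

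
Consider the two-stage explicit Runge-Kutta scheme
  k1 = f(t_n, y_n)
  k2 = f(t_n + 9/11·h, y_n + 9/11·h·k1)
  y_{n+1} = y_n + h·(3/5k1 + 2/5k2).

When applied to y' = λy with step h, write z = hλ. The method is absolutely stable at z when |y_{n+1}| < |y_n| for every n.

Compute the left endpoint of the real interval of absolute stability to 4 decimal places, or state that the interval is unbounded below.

z* = -3.0556.

Test eqn y'=λy, z=hλ:
  k1=λy_n ⇒ h·k1=z·y_n;  k2=λ(1+9/11z)y_n ⇒ h·k2=z(1+9/11z)y_n
  y_{n+1}/y_n = 1 + 3/5z + 2/5z(1+9/11z) = 1 + z + 18/55z²
  R(z) = 1 + z + 18/55z².

Boundary: |R(x)|=1, x<0.
x=-1.65: |R|=0.2410
R=1: x+18/55x²=0 ⇒ x=−55/18=-3.0556; min R=1−1/(4·18/55)=0.2361>−1
Confirm numerically:
  x=-1.755: |R|=0.25301 <1
  x=-1.681: |R|=0.24379 <1
  x=-1.338: |R|=0.24790 <1
  x=-3.584: |R|=1.61984 >1
  x=-3.494: |R|=1.50136 >1
  x=-3.264: |R|=1.22266 >1
Stable set (-3.0556, 0).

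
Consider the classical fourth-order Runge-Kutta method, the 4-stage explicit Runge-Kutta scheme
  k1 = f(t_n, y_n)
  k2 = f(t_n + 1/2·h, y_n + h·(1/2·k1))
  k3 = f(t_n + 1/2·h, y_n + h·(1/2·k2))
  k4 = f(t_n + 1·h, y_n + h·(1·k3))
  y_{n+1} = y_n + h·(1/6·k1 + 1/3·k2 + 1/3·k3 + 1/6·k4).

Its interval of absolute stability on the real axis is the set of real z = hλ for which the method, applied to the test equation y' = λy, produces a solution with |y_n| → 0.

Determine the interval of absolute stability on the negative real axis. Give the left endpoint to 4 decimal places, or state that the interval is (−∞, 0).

Set f=λy, z=hλ:
  order 4, 4-stage ⇒ R(z)=1+z+z^2/2+z^3/6+z^4/24
  (e.g. R(-0.47)=0.62518, |R|=0.62518)

Solve |R(x)|<1 on ℝ⁻.
x=-0.47: |R|=0.6252
|R(-2.97)|=1.3161 |R(-1.73)|=0.2767 |R(-1.44)|=0.2783
Bisect:
  x_lo=-3.4532 |R|=2.5708  x_hi=-0.1387 |R|=0.8705
  mid=-1.79592 |R|=0.28479 →hi
  mid=-2.62455 |R|=0.78349 →hi
  mid=-3.03886 |R|=1.45463 →lo
  mid=-2.83170 |R|=1.07226 →lo
  mid=-2.72812 |R|=0.91717 →hi
  mid=-2.77991 |R|=0.99192 →hi
  mid=-2.80581 |R|=1.03137 →lo
  mid=-2.79286 |R|=1.01147 →lo
  ...
  [-2.78538,-2.78517] ⇒ x*=-2.7853
Interval (-2.7853, 0).

(-2.7853, 0).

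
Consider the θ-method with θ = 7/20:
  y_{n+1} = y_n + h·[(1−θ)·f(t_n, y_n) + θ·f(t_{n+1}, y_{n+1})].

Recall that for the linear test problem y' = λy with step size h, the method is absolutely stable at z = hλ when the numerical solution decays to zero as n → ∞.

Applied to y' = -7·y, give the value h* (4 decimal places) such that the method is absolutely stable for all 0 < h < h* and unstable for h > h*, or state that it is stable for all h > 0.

Test eqn y'=λy, z=hλ:
  y_{n+1} = y_n + z·[13/20·y_n + 7/20·y_{n+1}] ⇒ (1 − 7/20z)y_{n+1} = (1 + 13/20z)y_n
  Hence R(z) = (1 + 13/20z)/(1 − 7/20z).

Boundary: |R(x)|=1, x<0.
x=-1.2: |R|=0.1549
R=−1: 1+13/20x = −1+7/20x ⇒ -3/10x=2 ⇒ x=2/(-3/10)=-6.6667
Confirm numerically:
  x=-6.433: |R|=0.97844 <1
  x=-5.097: |R|=0.83085 <1
  x=-3.726: |R|=0.61712 <1
  x=-2.954: |R|=0.45238 <1
  x=-7.177: |R|=1.04359 >1
  x=-7.103: |R|=1.03755 >1
So |R|<1 on (-6.6667, 0).

(-6.6667,0); λ=-7 ⇒ h* = (20/3)/7 = 0.9524.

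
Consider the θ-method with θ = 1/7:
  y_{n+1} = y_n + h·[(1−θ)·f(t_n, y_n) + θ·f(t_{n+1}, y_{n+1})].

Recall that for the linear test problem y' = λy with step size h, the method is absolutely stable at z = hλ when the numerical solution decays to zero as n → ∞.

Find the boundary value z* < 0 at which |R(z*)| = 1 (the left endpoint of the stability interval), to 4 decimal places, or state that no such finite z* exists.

z* = -2.8000.

With y'=λy (z=hλ):
  y_{n+1} = y_n + z·[6/7·y_n + 1/7·y_{n+1}] ⇒ (1 − 1/7z)y_{n+1} = (1 + 6/7z)y_n
  R(z) = (1 + 6/7z)/(1 − 1/7z).

Boundary: |R(x)|=1, x<0.
x=-0.46: |R|=0.5684
R=−1: 1+6/7x = −1+1/7x ⇒ -5/7x=2 ⇒ x=2/(-5/7)=-2.8000
Confirm numerically:
  x=-2.735: |R|=0.96662 <1
  x=-2.666: |R|=0.93068 <1
  x=-2.441: |R|=0.80987 <1
  x=-1.369: |R|=0.14506 <1
  x=-3.113: |R|=1.15475 >1
  x=-3.107: |R|=1.15187 >1
  x=-2.861: |R|=1.03093 >1
Interval (-2.8000, 0).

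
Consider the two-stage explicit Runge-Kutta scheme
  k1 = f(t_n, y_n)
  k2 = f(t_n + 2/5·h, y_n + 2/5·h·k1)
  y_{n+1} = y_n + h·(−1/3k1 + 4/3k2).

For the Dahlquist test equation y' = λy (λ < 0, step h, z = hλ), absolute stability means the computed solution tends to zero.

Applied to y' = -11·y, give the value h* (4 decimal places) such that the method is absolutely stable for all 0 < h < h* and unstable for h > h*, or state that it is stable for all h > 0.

Set f=λy, z=hλ:
  k1=λy_n ⇒ h·k1=z·y_n;  k2=λ(1+2/5z)y_n ⇒ h·k2=z(1+2/5z)y_n
  y_{n+1}/y_n = 1 − 1/3z + 4/3z(1+2/5z) = 1 + z + 8/15z²
  so R(z) = 1 + z + 8/15z².

Need |R(x)|<1, x<0.
x=-0.97: |R|=0.5318
R=1: x+8/15x²=0 ⇒ x=−15/8=-1.8750; min R=1−1/(4·8/15)=0.5312>−1
Confirm numerically:
  x=-1.815: |R|=0.94192 <1
  x=-1.709: |R|=0.84870 <1
  x=-1.457: |R|=0.67519 <1
  x=-0.944: |R|=0.53127 <1
  x=-2.352: |R|=1.59835 >1
  x=-2.311: |R|=1.53738 >1
  x=-2.081: |R|=1.22863 >1
Stable set (-1.8750, 0).

(-1.8750,0); λ=-11 ⇒ h* = (15/8)/11 = 0.1705.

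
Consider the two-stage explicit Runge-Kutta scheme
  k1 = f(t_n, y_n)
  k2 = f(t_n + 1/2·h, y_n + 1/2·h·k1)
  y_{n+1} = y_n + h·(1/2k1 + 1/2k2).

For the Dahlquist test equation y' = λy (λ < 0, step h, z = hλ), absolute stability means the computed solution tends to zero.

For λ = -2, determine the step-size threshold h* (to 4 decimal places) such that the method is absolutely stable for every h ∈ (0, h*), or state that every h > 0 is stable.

Test eqn y'=λy, z=hλ:
  k1=λy_n ⇒ h·k1=z·y_n;  k2=λ(1+1/2z)y_n ⇒ h·k2=z(1+1/2z)y_n
  y_{n+1}/y_n = 1 + 1/2z + 1/2z(1+1/2z) = 1 + z + 1/4z²
  ⇒ R(z) = 1 + z + 1/4z².

Find x<0 with |R(x)|<1.
x=-1.8: |R|=0.0100
R=1: x+1/4x²=0 ⇒ x=−4=-4.0000; min R=1−1/(4·1/4)=0.0000>−1
Confirm numerically:
  x=-2.790: |R|=0.15602 <1
  x=-2.724: |R|=0.13104 <1
  x=-2.170: |R|=0.00723 <1
  x=-4.104: |R|=1.10670 >1
  x=-4.020: |R|=1.02010 >1
Stable set (-4.0000, 0).

(-4.0000,0); λ=-2 ⇒ h* = (4)/2 = 2.0000.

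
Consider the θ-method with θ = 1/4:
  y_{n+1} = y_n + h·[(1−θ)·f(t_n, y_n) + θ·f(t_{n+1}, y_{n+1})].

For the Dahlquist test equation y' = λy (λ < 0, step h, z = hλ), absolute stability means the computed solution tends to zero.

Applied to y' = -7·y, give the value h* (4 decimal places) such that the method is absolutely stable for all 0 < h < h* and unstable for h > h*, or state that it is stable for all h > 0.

(-4.0000,0); λ=-7 ⇒ h* = (4)/7 = 0.5714.

Test eqn y'=λy, z=hλ:
  y_{n+1} = y_n + z·[3/4·y_n + 1/4·y_{n+1}] ⇒ (1 − 1/4z)y_{n+1} = (1 + 3/4z)y_n
  ⇒ R(z) = (1 + 3/4z)/(1 − 1/4z).

Find x<0 with |R(x)|<1.
x=-1.7: |R|=0.1930
R=−1: 1+3/4x = −1+1/4x ⇒ -1/2x=2 ⇒ x=2/(-1/2)=-4.0000
Confirm numerically:
  x=-3.593: |R|=0.89280 <1
  x=-2.941: |R|=0.69486 <1
  x=-2.930: |R|=0.69120 <1
  x=-4.408: |R|=1.09705 >1
  x=-4.387: |R|=1.09229 >1
So |R|<1 on (-4.0000, 0).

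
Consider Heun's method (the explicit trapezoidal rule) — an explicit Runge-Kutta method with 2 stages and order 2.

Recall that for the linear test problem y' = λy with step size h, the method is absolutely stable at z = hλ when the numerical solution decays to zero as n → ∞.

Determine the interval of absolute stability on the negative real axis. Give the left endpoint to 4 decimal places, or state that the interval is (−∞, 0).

Test eqn y'=λy, z=hλ:
  order 2, 2-stage ⇒ R(z)=1+z+z^2/2
  (e.g. R(-0.54)=0.60580, |R|=0.60580)

Find x<0 with |R(x)|<1.
x=-0.54: |R|=0.6058
|R(-2.22)|=1.2442 |R(-1.38)|=0.5722 |R(-0.8)|=0.5200
Bisect:
  x_lo=-2.8915 |R|=2.2889  x_hi=-0.3193 |R|=0.7317
  mid=-1.60539 |R|=0.68325 →hi
  mid=-2.24845 |R|=1.27931 →lo
  mid=-1.92692 |R|=0.92959 →hi
  mid=-2.08768 |R|=1.09153 →lo
  mid=-2.00730 |R|=1.00733 →lo
  mid=-1.96711 |R|=0.96765 →hi
  mid=-1.98720 |R|=0.98729 →hi
  mid=-1.99725 |R|=0.99726 →hi
  ...
  [-2.00008,-1.99992] ⇒ x*=-2.0000
Interval (-2.0000, 0).

(-2.0000, 0).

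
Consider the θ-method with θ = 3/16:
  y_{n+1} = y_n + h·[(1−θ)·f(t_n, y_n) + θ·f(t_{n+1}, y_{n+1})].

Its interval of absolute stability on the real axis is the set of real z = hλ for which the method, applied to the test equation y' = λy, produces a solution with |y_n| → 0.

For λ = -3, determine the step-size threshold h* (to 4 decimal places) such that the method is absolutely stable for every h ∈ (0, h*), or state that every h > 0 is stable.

Set f=λy, z=hλ:
  y_{n+1} = y_n + z·[13/16·y_n + 3/16·y_{n+1}] ⇒ (1 − 3/16z)y_{n+1} = (1 + 13/16z)y_n
  so R(z) = (1 + 13/16z)/(1 − 3/16z).

Solve |R(x)|<1 on ℝ⁻.
x=-0.88: |R|=0.2446
R=−1: 1+13/16x = −1+3/16x ⇒ -5/8x=2 ⇒ x=2/(-5/8)=-3.2000
Confirm numerically:
  x=-3.006: |R|=0.92246 <1
  x=-2.947: |R|=0.89815 <1
  x=-2.278: |R|=0.59622 <1
  x=-3.408: |R|=1.07932 >1
  x=-3.287: |R|=1.03364 >1
So |R|<1 on (-3.2000, 0).

(-3.2000,0); λ=-3 ⇒ h* = (16/5)/3 = 1.0667.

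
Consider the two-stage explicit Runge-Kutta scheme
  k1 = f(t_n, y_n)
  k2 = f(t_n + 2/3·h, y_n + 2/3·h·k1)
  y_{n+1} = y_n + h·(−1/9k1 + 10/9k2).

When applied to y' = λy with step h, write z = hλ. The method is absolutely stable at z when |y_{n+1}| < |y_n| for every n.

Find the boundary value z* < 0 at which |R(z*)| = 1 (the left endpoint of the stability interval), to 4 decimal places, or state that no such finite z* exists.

On y'=λy, z=hλ:
  k1=λy_n ⇒ h·k1=z·y_n;  k2=λ(1+2/3z)y_n ⇒ h·k2=z(1+2/3z)y_n
  y_{n+1}/y_n = 1 − 1/9z + 10/9z(1+2/3z) = 1 + z + 20/27z²
  so R(z) = 1 + z + 20/27z².

Find x<0 with |R(x)|<1.
x=-1.18: |R|=0.8514
R=1: x+20/27x²=0 ⇒ x=−27/20=-1.3500; min R=1−1/(4·20/27)=0.6625>−1
Confirm numerically:
  x=-1.169: |R|=0.84327 <1
  x=-1.044: |R|=0.76336 <1
  x=-0.889: |R|=0.69642 <1
  x=-1.709: |R|=1.45447 >1
  x=-1.416: |R|=1.06923 >1
Stable set (-1.3500, 0).

z* = -1.3500.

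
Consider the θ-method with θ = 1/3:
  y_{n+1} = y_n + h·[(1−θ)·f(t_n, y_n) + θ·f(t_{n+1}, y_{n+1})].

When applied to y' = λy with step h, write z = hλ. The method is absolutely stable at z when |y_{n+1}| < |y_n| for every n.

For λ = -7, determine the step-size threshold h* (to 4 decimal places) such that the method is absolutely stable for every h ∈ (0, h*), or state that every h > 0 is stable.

(-6.0000,0); λ=-7 ⇒ h* = (6)/7 = 0.8571.

Test eqn y'=λy, z=hλ:
  y_{n+1} = y_n + z·[2/3·y_n + 1/3·y_{n+1}] ⇒ (1 − 1/3z)y_{n+1} = (1 + 2/3z)y_n
  Hence R(z) = (1 + 2/3z)/(1 − 1/3z).

Boundary: |R(x)|=1, x<0.
x=-1.11: |R|=0.1898
R=−1: 1+2/3x = −1+1/3x ⇒ -1/3x=2 ⇒ x=2/(-1/3)=-6.0000
Confirm numerically:
  x=-5.509: |R|=0.94230 <1
  x=-5.455: |R|=0.93554 <1
  x=-4.797: |R|=0.84571 <1
  x=-6.532: |R|=1.05581 >1
  x=-6.352: |R|=1.03764 >1
Interval (-6.0000, 0).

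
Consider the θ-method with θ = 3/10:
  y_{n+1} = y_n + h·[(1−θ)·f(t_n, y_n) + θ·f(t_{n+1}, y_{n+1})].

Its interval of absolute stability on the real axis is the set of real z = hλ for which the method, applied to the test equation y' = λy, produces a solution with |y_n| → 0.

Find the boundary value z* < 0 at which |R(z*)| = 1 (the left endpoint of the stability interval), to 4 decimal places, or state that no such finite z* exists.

left endpoint -5.0000.

Set f=λy, z=hλ:
  y_{n+1} = y_n + z·[7/10·y_n + 3/10·y_{n+1}] ⇒ (1 − 3/10z)y_{n+1} = (1 + 7/10z)y_n
  so R(z) = (1 + 7/10z)/(1 − 3/10z).

Solve |R(x)|<1 on ℝ⁻.
x=-1.67: |R|=0.1126
R=−1: 1+7/10x = −1+3/10x ⇒ -2/5x=2 ⇒ x=2/(-2/5)=-5.0000
Confirm numerically:
  x=-3.713: |R|=0.75647 <1
  x=-3.267: |R|=0.64992 <1
  x=-2.767: |R|=0.51194 <1
  x=-5.576: |R|=1.08620 >1
  x=-5.479: |R|=1.07247 >1
  x=-5.440: |R|=1.06687 >1
Interval (-5.0000, 0).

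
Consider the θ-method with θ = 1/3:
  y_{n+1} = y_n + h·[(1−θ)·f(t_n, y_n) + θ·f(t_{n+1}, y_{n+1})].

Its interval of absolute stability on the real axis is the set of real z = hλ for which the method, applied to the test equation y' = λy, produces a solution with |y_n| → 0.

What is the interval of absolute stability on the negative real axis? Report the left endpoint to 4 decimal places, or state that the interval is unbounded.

z∈(-6.0000,0).

On y'=λy, z=hλ:
  y_{n+1} = y_n + z·[2/3·y_n + 1/3·y_{n+1}] ⇒ (1 − 1/3z)y_{n+1} = (1 + 2/3z)y_n
  Hence R(z) = (1 + 2/3z)/(1 − 1/3z).

Need |R(x)|<1, x<0.
x=-1.25: |R|=0.1176
R=−1: 1+2/3x = −1+1/3x ⇒ -1/3x=2 ⇒ x=2/(-1/3)=-6.0000
Confirm numerically:
  x=-5.448: |R|=0.93466 <1
  x=-4.230: |R|=0.75519 <1
  x=-3.459: |R|=0.60660 <1
  x=-2.453: |R|=0.34953 <1
  x=-6.515: |R|=1.05413 >1
  x=-6.342: |R|=1.03661 >1
  x=-6.274: |R|=1.02954 >1
Interval (-6.0000, 0).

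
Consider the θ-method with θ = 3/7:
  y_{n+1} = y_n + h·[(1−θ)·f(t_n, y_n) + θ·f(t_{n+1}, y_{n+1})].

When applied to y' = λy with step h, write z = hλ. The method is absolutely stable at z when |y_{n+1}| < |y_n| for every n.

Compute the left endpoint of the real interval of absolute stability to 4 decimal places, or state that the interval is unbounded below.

left endpoint -14.0000.

Test eqn y'=λy, z=hλ:
  y_{n+1} = y_n + z·[4/7·y_n + 3/7·y_{n+1}] ⇒ (1 − 3/7z)y_{n+1} = (1 + 4/7z)y_n
  R(z) = (1 + 4/7z)/(1 − 3/7z).

Boundary: |R(x)|=1, x<0.
x=-1.59: |R|=0.0544
R=−1: 1+4/7x = −1+3/7x ⇒ -1/7x=2 ⇒ x=2/(-1/7)=-14.0000
Confirm numerically:
  x=-12.678: |R|=0.97064 <1
  x=-9.244: |R|=0.86307 <1
  x=-8.949: |R|=0.85077 <1
  x=-8.036: |R|=0.80828 <1
  x=-14.351: |R|=1.00701 >1
  x=-14.195: |R|=1.00393 >1
  x=-14.090: |R|=1.00183 >1
So |R|<1 on (-14.0000, 0).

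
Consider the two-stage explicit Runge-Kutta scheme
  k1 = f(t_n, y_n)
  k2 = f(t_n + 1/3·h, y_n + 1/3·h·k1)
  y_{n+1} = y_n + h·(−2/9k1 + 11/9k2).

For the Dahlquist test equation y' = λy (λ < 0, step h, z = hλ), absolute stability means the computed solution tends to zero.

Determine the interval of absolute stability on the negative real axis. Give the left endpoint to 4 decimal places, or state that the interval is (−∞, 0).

Test eqn y'=λy, z=hλ:
  k1=λy_n ⇒ h·k1=z·y_n;  k2=λ(1+1/3z)y_n ⇒ h·k2=z(1+1/3z)y_n
  y_{n+1}/y_n = 1 − 2/9z + 11/9z(1+1/3z) = 1 + z + 11/27z²
  so R(z) = 1 + z + 11/27z².

Find x<0 with |R(x)|<1.
x=-1.56: |R|=0.4315
R=1: x+11/27x²=0 ⇒ x=−27/11=-2.4545; min R=1−1/(4·11/27)=0.3864>−1
Confirm numerically:
  x=-1.936: |R|=0.59100 <1
  x=-1.247: |R|=0.38652 <1
  x=-1.186: |R|=0.38706 <1
  x=-2.939: |R|=1.58007 >1
  x=-2.924: |R|=1.55924 >1
So |R|<1 on (-2.4545, 0).

z∈(-2.4545,0).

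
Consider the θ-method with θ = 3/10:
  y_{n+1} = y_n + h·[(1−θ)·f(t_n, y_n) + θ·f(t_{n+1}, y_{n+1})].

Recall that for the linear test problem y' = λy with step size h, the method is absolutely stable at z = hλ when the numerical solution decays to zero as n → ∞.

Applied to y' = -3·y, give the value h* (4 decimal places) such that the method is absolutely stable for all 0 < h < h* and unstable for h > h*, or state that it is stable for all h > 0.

(-5.0000,0); λ=-3 ⇒ h* = (5)/3 = 1.6667.

With y'=λy (z=hλ):
  y_{n+1} = y_n + z·[7/10·y_n + 3/10·y_{n+1}] ⇒ (1 − 3/10z)y_{n+1} = (1 + 7/10z)y_n
  so R(z) = (1 + 7/10z)/(1 − 3/10z).

Solve |R(x)|<1 on ℝ⁻.
x=-1.49: |R|=0.0297
R=−1: 1+7/10x = −1+3/10x ⇒ -2/5x=2 ⇒ x=2/(-2/5)=-5.0000
Confirm numerically:
  x=-4.745: |R|=0.95791 <1
  x=-4.129: |R|=0.84437 <1
  x=-2.698: |R|=0.49110 <1
  x=-2.321: |R|=0.36827 <1
  x=-5.526: |R|=1.07916 >1
  x=-5.402: |R|=1.06136 >1
  x=-5.313: |R|=1.04827 >1
Stable set (-5.0000, 0).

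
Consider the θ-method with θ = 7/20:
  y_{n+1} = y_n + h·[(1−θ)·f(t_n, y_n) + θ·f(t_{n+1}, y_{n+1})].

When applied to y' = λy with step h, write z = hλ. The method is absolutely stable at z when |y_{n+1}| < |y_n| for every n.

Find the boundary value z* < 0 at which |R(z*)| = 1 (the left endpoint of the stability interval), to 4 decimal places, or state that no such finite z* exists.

Test eqn y'=λy, z=hλ:
  y_{n+1} = y_n + z·[13/20·y_n + 7/20·y_{n+1}] ⇒ (1 − 7/20z)y_{n+1} = (1 + 13/20z)y_n
  ⇒ R(z) = (1 + 13/20z)/(1 − 7/20z).

Find x<0 with |R(x)|<1.
x=-1.03: |R|=0.2429
R=−1: 1+13/20x = −1+7/20x ⇒ -3/10x=2 ⇒ x=2/(-3/10)=-6.6667
Confirm numerically:
  x=-6.216: |R|=0.95743 <1
  x=-5.023: |R|=0.82121 <1
  x=-3.446: |R|=0.56203 <1
  x=-7.184: |R|=1.04416 >1
  x=-6.854: |R|=1.01653 >1
  x=-6.844: |R|=1.01567 >1
Interval (-6.6667, 0).

z* = -6.6667.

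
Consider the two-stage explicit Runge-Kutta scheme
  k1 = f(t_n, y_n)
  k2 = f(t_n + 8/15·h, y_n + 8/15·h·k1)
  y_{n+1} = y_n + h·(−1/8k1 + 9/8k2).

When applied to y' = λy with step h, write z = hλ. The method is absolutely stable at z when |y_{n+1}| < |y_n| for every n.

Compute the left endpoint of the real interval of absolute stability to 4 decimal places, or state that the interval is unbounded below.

On y'=λy, z=hλ:
  k1=λy_n ⇒ h·k1=z·y_n;  k2=λ(1+8/15z)y_n ⇒ h·k2=z(1+8/15z)y_n
  y_{n+1}/y_n = 1 − 1/8z + 9/8z(1+8/15z) = 1 + z + 3/5z²
  so R(z) = 1 + z + 3/5z².

Solve |R(x)|<1 on ℝ⁻.
x=-0.39: |R|=0.7013
R=1: x+3/5x²=0 ⇒ x=−5/3=-1.6667; min R=1−1/(4·3/5)=0.5833>−1
Confirm numerically:
  x=-1.492: |R|=0.84364 <1
  x=-1.051: |R|=0.61176 <1
  x=-0.965: |R|=0.59373 <1
  x=-2.094: |R|=1.53690 >1
  x=-1.838: |R|=1.18895 >1
Interval (-1.6667, 0).

left endpoint -1.6667.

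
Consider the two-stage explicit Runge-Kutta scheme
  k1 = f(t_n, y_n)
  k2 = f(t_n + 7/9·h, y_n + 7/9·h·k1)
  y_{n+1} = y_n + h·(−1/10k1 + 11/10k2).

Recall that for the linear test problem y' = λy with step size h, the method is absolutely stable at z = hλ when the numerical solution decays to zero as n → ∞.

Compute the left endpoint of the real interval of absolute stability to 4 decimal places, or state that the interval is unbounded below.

Test eqn y'=λy, z=hλ:
  k1=λy_n ⇒ h·k1=z·y_n;  k2=λ(1+7/9z)y_n ⇒ h·k2=z(1+7/9z)y_n
  y_{n+1}/y_n = 1 − 1/10z + 11/10z(1+7/9z) = 1 + z + 77/90z²
  R(z) = 1 + z + 77/90z².

Solve |R(x)|<1 on ℝ⁻.
x=-0.51: |R|=0.7125
R=1: x+77/90x²=0 ⇒ x=−90/77=-1.1688; min R=1−1/(4·77/90)=0.7078>−1
Confirm numerically:
  x=-1.134: |R|=0.96621 <1
  x=-1.031: |R|=0.87842 <1
  x=-0.893: |R|=0.78926 <1
  x=-0.592: |R|=0.70784 <1
  x=-1.573: |R|=1.54393 >1
  x=-1.251: |R|=1.08795 >1
Stable set (-1.1688, 0).

z* = -1.1688.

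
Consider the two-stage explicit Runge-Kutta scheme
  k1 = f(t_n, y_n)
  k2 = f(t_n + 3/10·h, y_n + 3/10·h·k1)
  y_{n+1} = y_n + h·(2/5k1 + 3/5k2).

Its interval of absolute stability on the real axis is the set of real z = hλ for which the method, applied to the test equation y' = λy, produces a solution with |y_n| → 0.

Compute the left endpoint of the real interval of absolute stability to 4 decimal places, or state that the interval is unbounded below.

On y'=λy, z=hλ:
  k1=λy_n ⇒ h·k1=z·y_n;  k2=λ(1+3/10z)y_n ⇒ h·k2=z(1+3/10z)y_n
  y_{n+1}/y_n = 1 + 2/5z + 3/5z(1+3/10z) = 1 + z + 9/50z²
  R(z) = 1 + z + 9/50z².

Boundary: |R(x)|=1, x<0.
x=-0.52: |R|=0.5287
R=1: x+9/50x²=0 ⇒ x=−50/9=-5.5556; min R=1−1/(4·9/50)=-0.3889>−1
Confirm numerically:
  x=-4.647: |R|=0.24003 <1
  x=-4.336: |R|=0.04816 <1
  x=-3.898: |R|=0.16301 <1
  x=-5.879: |R|=1.34228 >1
  x=-5.838: |R|=1.29680 >1
  x=-5.663: |R|=1.10952 >1
So |R|<1 on (-5.5556, 0).

left endpoint -5.5556.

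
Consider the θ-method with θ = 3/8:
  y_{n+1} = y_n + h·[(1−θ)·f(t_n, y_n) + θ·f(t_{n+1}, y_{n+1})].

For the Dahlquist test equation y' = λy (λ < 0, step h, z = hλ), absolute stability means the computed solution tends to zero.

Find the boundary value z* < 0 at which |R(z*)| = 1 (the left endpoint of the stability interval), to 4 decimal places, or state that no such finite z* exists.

z* = -8.0000.

Set f=λy, z=hλ:
  y_{n+1} = y_n + z·[5/8·y_n + 3/8·y_{n+1}] ⇒ (1 − 3/8z)y_{n+1} = (1 + 5/8z)y_n
  ⇒ R(z) = (1 + 5/8z)/(1 − 3/8z).

Need |R(x)|<1, x<0.
x=-0.75: |R|=0.4146
R=−1: 1+5/8x = −1+3/8x ⇒ -1/4x=2 ⇒ x=2/(-1/4)=-8.0000
Confirm numerically:
  x=-7.591: |R|=0.97342 <1
  x=-6.862: |R|=0.92038 <1
  x=-6.346: |R|=0.87765 <1
  x=-5.576: |R|=0.80395 <1
  x=-8.376: |R|=1.02270 >1
  x=-8.356: |R|=1.02153 >1
  x=-8.143: |R|=1.00882 >1
Stable set (-8.0000, 0).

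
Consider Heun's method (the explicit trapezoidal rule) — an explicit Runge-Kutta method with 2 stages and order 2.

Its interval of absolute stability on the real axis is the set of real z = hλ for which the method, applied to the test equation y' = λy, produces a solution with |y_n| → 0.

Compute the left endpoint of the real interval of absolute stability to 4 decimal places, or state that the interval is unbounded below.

left endpoint -2.0000.

On y'=λy, z=hλ:
  order 2, 2-stage ⇒ R(z)=1+z+z^2/2
  (e.g. R(-0.59)=0.58405, |R|=0.58405)

Find x<0 with |R(x)|<1.
x=-0.59: |R|=0.5840
|R(-1.99)|=0.9900 |R(-1.82)|=0.8362 |R(-1.74)|=0.7738
Bisect:
  x_lo=-2.4064 |R|=1.4890  x_hi=-0.0715 |R|=0.9311
  mid=-1.23896 |R|=0.52855 →hi
  mid=-1.82270 |R|=0.83842 →hi
  mid=-2.11457 |R|=1.12113 →lo
  mid=-1.96863 |R|=0.96913 →hi
  mid=-2.04160 |R|=1.04247 →lo
  mid=-2.00512 |R|=1.00513 →lo
  mid=-1.98688 |R|=0.98696 →hi
  mid=-1.99600 |R|=0.99601 →hi
  ...
  [-2.00013,-1.99999] ⇒ x*=-2.0000
So |R|<1 on (-2.0000, 0).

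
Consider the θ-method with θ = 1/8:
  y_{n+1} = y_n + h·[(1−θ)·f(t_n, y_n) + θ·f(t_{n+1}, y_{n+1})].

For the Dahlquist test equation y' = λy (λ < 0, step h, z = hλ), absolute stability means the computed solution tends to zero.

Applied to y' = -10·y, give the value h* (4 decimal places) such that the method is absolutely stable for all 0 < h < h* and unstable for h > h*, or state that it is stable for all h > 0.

(-2.6667,0); λ=-10 ⇒ h* = (8/3)/10 = 0.2667.

Set f=λy, z=hλ:
  y_{n+1} = y_n + z·[7/8·y_n + 1/8·y_{n+1}] ⇒ (1 − 1/8z)y_{n+1} = (1 + 7/8z)y_n
  R(z) = (1 + 7/8z)/(1 − 1/8z).

Need |R(x)|<1, x<0.
x=-0.94: |R|=0.1588
R=−1: 1+7/8x = −1+1/8x ⇒ -3/4x=2 ⇒ x=2/(-3/4)=-2.6667
Confirm numerically:
  x=-2.454: |R|=0.87794 <1
  x=-2.374: |R|=0.83073 <1
  x=-2.097: |R|=0.66148 <1
  x=-1.844: |R|=0.49858 <1
  x=-3.219: |R|=1.29539 >1
  x=-3.176: |R|=1.27344 >1
So |R|<1 on (-2.6667, 0).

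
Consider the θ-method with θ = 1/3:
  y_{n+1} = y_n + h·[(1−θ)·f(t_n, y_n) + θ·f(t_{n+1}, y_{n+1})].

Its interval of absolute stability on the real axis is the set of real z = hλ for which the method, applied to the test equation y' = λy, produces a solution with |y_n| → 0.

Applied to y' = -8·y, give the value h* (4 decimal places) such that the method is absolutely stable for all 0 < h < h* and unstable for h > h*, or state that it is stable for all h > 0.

Test eqn y'=λy, z=hλ:
  y_{n+1} = y_n + z·[2/3·y_n + 1/3·y_{n+1}] ⇒ (1 − 1/3z)y_{n+1} = (1 + 2/3z)y_n
  Hence R(z) = (1 + 2/3z)/(1 − 1/3z).

Boundary: |R(x)|=1, x<0.
x=-1.13: |R|=0.1792
R=−1: 1+2/3x = −1+1/3x ⇒ -1/3x=2 ⇒ x=2/(-1/3)=-6.0000
Confirm numerically:
  x=-5.394: |R|=0.92781 <1
  x=-5.378: |R|=0.92576 <1
  x=-4.566: |R|=0.81047 <1
  x=-6.409: |R|=1.04347 >1
  x=-6.163: |R|=1.01779 >1
  x=-6.042: |R|=1.00464 >1
Stable set (-6.0000, 0).

(-6.0000,0); λ=-8 ⇒ h* = (6)/8 = 0.7500.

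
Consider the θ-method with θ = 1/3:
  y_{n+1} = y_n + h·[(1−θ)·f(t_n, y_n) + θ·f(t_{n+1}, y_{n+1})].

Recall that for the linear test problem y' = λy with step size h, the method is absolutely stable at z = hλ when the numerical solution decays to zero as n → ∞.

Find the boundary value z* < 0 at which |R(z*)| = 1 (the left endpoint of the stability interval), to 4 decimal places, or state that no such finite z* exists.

left endpoint -6.0000.

On y'=λy, z=hλ:
  y_{n+1} = y_n + z·[2/3·y_n + 1/3·y_{n+1}] ⇒ (1 − 1/3z)y_{n+1} = (1 + 2/3z)y_n
  so R(z) = (1 + 2/3z)/(1 − 1/3z).

Solve |R(x)|<1 on ℝ⁻.
x=-0.5: |R|=0.5714
R=−1: 1+2/3x = −1+1/3x ⇒ -1/3x=2 ⇒ x=2/(-1/3)=-6.0000
Confirm numerically:
  x=-5.253: |R|=0.90949 <1
  x=-4.967: |R|=0.87034 <1
  x=-4.875: |R|=0.85714 <1
  x=-2.753: |R|=0.43560 <1
  x=-6.479: |R|=1.05053 >1
  x=-6.290: |R|=1.03122 >1
  x=-6.215: |R|=1.02333 >1
Interval (-6.0000, 0).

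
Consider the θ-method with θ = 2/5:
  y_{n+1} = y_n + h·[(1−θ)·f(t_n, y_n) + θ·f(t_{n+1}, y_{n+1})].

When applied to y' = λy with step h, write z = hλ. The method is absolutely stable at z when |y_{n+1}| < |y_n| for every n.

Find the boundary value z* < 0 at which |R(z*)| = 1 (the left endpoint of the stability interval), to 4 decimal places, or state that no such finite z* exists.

left endpoint -10.0000.

Test eqn y'=λy, z=hλ:
  y_{n+1} = y_n + z·[3/5·y_n + 2/5·y_{n+1}] ⇒ (1 − 2/5z)y_{n+1} = (1 + 3/5z)y_n
  R(z) = (1 + 3/5z)/(1 − 2/5z).

Need |R(x)|<1, x<0.
x=-0.58: |R|=0.5292
R=−1: 1+3/5x = −1+2/5x ⇒ -1/5x=2 ⇒ x=2/(-1/5)=-10.0000
Confirm numerically:
  x=-8.363: |R|=0.92465 <1
  x=-8.322: |R|=0.92247 <1
  x=-7.216: |R|=0.85673 <1
  x=-5.196: |R|=0.68789 <1
  x=-10.595: |R|=1.02272 >1
  x=-10.359: |R|=1.01396 >1
Interval (-10.0000, 0).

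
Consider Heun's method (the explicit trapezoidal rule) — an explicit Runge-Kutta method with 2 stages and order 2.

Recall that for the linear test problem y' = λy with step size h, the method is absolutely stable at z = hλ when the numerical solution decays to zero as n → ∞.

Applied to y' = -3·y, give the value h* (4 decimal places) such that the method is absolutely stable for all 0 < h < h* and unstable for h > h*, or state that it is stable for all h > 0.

(-2.0000,0); λ=-3 ⇒ h* = 0.6667.

Test eqn y'=λy, z=hλ:
  order 2, 2-stage ⇒ R(z)=1+z+z^2/2
  (e.g. R(-0.8)=0.52000, |R|=0.52000)

Find x<0 with |R(x)|<1.
x=-0.8: |R|=0.5200
|R(-2.38)|=1.4522 |R(-1.8)|=0.8200 |R(-0.65)|=0.5613
Bisect:
  x_lo=-2.7593 |R|=2.0476  x_hi=-0.3275 |R|=0.7261
  mid=-1.54344 |R|=0.64766 →hi
  mid=-2.15139 |R|=1.16284 →lo
  mid=-1.84741 |R|=0.85905 →hi
  mid=-1.99940 |R|=0.99940 →hi
  mid=-2.07539 |R|=1.07823 →lo
  mid=-2.03740 |R|=1.03809 →lo
  mid=-2.01840 |R|=1.01857 →lo
  ...
  [-2.00014,-1.99999] ⇒ x*=-2.0000
Interval (-2.0000, 0).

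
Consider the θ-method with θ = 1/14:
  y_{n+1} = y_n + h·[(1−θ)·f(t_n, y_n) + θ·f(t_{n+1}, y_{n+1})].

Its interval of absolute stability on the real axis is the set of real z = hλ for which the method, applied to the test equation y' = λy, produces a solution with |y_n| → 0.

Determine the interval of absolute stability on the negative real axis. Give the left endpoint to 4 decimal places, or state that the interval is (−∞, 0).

With y'=λy (z=hλ):
  y_{n+1} = y_n + z·[13/14·y_n + 1/14·y_{n+1}] ⇒ (1 − 1/14z)y_{n+1} = (1 + 13/14z)y_n
  R(z) = (1 + 13/14z)/(1 − 1/14z).

Solve |R(x)|<1 on ℝ⁻.
x=-0.84: |R|=0.2075
R=−1: 1+13/14x = −1+1/14x ⇒ -6/7x=2 ⇒ x=2/(-6/7)=-2.3333
Confirm numerically:
  x=-2.080: |R|=0.81095 <1
  x=-2.010: |R|=0.75765 <1
  x=-1.967: |R|=0.72468 <1
  x=-1.145: |R|=0.05844 <1
  x=-2.856: |R|=1.37209 >1
  x=-2.763: |R|=1.30758 >1
  x=-2.432: |R|=1.07205 >1
So |R|<1 on (-2.3333, 0).

z∈(-2.3333,0).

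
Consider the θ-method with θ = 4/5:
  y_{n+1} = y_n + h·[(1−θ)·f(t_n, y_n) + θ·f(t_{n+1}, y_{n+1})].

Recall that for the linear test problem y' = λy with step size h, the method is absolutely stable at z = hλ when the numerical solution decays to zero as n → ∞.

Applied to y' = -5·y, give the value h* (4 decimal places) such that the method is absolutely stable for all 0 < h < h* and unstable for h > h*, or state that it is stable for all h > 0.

interval (−∞, 0). Any h>0 works for λ=-5.

With y'=λy (z=hλ):
  y_{n+1} = y_n + z·[1/5·y_n + 4/5·y_{n+1}] ⇒ (1 − 4/5z)y_{n+1} = (1 + 1/5z)y_n
  R(z) = (1 + 1/5z)/(1 − 4/5z).

Solve |R(x)|<1 on ℝ⁻.
x=-0.62: |R|=0.5856
x=-2: |R|=0.2308
x=-10: |R|=0.1111
x=-100: |R|=0.2346
θ=4/5≥1/2 ⇒ |1+1/5x|<|1−4/5x| ∀x<0 ⇒ interval (−∞,0).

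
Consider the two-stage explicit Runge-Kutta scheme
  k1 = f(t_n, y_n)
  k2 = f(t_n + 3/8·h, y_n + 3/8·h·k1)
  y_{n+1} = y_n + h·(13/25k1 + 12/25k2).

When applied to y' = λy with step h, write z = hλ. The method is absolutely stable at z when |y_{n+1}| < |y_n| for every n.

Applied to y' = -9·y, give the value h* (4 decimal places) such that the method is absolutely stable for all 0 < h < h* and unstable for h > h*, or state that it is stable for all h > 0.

(-5.5556,0); λ=-9 ⇒ h* = (50/9)/9 = 0.6173.

Test eqn y'=λy, z=hλ:
  k1=λy_n ⇒ h·k1=z·y_n;  k2=λ(1+3/8z)y_n ⇒ h·k2=z(1+3/8z)y_n
  y_{n+1}/y_n = 1 + 13/25z + 12/25z(1+3/8z) = 1 + z + 9/50z²
  R(z) = 1 + z + 9/50z².

Solve |R(x)|<1 on ℝ⁻.
x=-0.75: |R|=0.3513
R=1: x+9/50x²=0 ⇒ x=−50/9=-5.5556; min R=1−1/(4·9/50)=-0.3889>−1
Confirm numerically:
  x=-4.473: |R|=0.12839 <1
  x=-4.221: |R|=0.01397 <1
  x=-3.363: |R|=0.32724 <1
  x=-2.938: |R|=0.38427 <1
  x=-6.047: |R|=1.53492 >1
  x=-5.655: |R|=1.10122 >1
Interval (-5.5556, 0).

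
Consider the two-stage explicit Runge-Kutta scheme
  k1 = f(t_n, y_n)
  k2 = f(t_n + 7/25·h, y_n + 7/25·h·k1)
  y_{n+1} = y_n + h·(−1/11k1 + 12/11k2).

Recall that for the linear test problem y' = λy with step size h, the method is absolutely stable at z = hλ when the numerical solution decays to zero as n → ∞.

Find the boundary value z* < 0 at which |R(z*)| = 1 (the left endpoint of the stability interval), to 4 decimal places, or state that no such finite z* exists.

Set f=λy, z=hλ:
  k1=λy_n ⇒ h·k1=z·y_n;  k2=λ(1+7/25z)y_n ⇒ h·k2=z(1+7/25z)y_n
  y_{n+1}/y_n = 1 − 1/11z + 12/11z(1+7/25z) = 1 + z + 84/275z²
  R(z) = 1 + z + 84/275z².

Boundary: |R(x)|=1, x<0.
x=-1.48: |R|=0.1891
R=1: x+84/275x²=0 ⇒ x=−275/84=-3.2738; min R=1−1/(4·84/275)=0.1815>−1
Confirm numerically:
  x=-2.871: |R|=0.64675 <1
  x=-2.321: |R|=0.32450 <1
  x=-1.588: |R|=0.18228 <1
  x=-3.559: |R|=1.31003 >1
  x=-3.442: |R|=1.17683 >1
Stable set (-3.2738, 0).

left endpoint -3.2738.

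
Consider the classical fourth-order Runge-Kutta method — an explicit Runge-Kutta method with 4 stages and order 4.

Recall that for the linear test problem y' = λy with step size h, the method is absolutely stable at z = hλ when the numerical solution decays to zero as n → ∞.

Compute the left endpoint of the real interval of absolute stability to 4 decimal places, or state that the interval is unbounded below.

z* = -2.7853.

Set f=λy, z=hλ:
  order 4, 4-stage ⇒ R(z)=1+z+z^2/2+z^3/6+z^4/24
  (e.g. R(-1.69)=0.27347, |R|=0.27347)

Solve |R(x)|<1 on ℝ⁻.
x=-1.69: |R|=0.2735
|R(-2.22)|=0.4327 |R(-1.78)|=0.2825 |R(-0.67)|=0.5127
Bisect:
  x_lo=-3.5076 |R|=2.7587  x_hi=-0.1589 |R|=0.8531
  mid=-1.83327 |R|=0.29092 →hi
  mid=-2.67044 |R|=0.84020 →hi
  mid=-3.08903 |R|=1.56320 →lo
  mid=-2.87973 |R|=1.15198 →lo
  mid=-2.77509 |R|=0.98472 →hi
  mid=-2.82741 |R|=1.06538 →lo
  mid=-2.80125 |R|=1.02432 →lo
  mid=-2.78817 |R|=1.00434 →lo
  mid=-2.78163 |R|=0.99449 →hi
  ...
  [-2.78531,-2.78510] ⇒ x*=-2.7853
So |R|<1 on (-2.7853, 0).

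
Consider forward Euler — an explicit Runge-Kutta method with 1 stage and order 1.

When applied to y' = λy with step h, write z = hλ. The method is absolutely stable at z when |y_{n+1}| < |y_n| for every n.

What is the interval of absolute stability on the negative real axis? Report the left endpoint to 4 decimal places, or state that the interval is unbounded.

With y'=λy (z=hλ):
  order 1, 1-stage ⇒ R(z)=1+z
  (e.g. R(-1.43)=-0.43000, |R|=0.43000)

Boundary: |R(x)|=1, x<0.
x=-1.43: |R|=0.4300
|R(-2.19)|=1.1900 |R(-2.04)|=1.0400 |R(-1.3)|=0.3000
Bisect:
  x_lo=-2.4989 |R|=1.4989  x_hi=-0.2574 |R|=0.7426
  mid=-1.37816 |R|=0.37816 →hi
  mid=-1.93855 |R|=0.93855 →hi
  mid=-2.21874 |R|=1.21874 →lo
  mid=-2.07864 |R|=1.07864 →lo
  mid=-2.00859 |R|=1.00859 →lo
  mid=-1.97357 |R|=0.97357 →hi
  mid=-1.99108 |R|=0.99108 →hi
  ...
  [-2.00011,-1.99998] ⇒ x*=-2.0000
Stable set (-2.0000, 0).

z∈(-2.0000,0).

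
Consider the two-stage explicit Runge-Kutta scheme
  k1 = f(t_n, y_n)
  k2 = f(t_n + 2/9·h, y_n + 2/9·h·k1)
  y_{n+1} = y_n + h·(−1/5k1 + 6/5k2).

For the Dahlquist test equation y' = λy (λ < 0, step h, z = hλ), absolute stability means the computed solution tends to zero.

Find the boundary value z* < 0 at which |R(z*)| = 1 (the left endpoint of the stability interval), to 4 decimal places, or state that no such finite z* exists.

z* = -3.7500.

On y'=λy, z=hλ:
  k1=λy_n ⇒ h·k1=z·y_n;  k2=λ(1+2/9z)y_n ⇒ h·k2=z(1+2/9z)y_n
  y_{n+1}/y_n = 1 − 1/5z + 6/5z(1+2/9z) = 1 + z + 4/15z²
  Hence R(z) = 1 + z + 4/15z².

Need |R(x)|<1, x<0.
x=-1.4: |R|=0.1227
R=1: x+4/15x²=0 ⇒ x=−15/4=-3.7500; min R=1−1/(4·4/15)=0.0625>−1
Confirm numerically:
  x=-3.546: |R|=0.80710 <1
  x=-2.368: |R|=0.12731 <1
  x=-2.158: |R|=0.08386 <1
  x=-4.314: |R|=1.64883 >1
  x=-4.000: |R|=1.26667 >1
  x=-3.792: |R|=1.04247 >1
Interval (-3.7500, 0).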